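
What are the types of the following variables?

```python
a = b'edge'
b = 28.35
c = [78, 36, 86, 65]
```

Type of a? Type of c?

a is assigned a bytes literal (b'...' prefix); c is assigned a list literal (square brackets)

bytes, list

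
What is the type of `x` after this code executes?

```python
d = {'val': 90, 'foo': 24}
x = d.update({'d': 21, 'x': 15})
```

dict.update() returns None

NoneType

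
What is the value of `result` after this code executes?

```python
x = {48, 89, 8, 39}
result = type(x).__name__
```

x is set; result = 'set'

'set'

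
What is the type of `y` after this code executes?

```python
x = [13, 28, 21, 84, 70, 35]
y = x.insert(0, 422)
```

list.insert() returns None

NoneType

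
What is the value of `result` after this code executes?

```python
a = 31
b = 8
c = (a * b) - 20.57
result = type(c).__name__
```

a is int; b is int; c is float; result = 'float'

'float'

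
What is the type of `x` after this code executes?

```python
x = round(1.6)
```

round() with no decimal places returns int

int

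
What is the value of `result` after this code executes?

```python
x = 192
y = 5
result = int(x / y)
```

x = 192; y = 5; result = 38

38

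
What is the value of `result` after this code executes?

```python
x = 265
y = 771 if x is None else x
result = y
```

x = 265; y = 265; result = 265

265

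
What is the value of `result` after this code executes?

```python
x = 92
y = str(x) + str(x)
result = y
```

x = 92; y = '9292'; result = '9292'

'9292'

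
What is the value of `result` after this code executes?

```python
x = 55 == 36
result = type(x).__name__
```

x is bool; result = 'bool'

'bool'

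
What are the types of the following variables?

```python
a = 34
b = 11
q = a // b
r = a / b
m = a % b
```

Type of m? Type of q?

% of ints returns int; // returns int

int, int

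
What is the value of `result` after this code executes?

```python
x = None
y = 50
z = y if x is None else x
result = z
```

x = None; y = 50; z = 50; result = 50

50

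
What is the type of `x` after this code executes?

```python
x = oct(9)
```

oct() returns str representation

str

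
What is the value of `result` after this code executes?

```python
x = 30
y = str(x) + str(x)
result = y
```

x = 30; y = '3030'; result = '3030'

'3030'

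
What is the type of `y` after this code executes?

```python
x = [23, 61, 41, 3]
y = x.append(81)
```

list.append() returns None (mutates in place)

NoneType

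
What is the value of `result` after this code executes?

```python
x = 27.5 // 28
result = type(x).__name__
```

x is float; result = 'float'

'float'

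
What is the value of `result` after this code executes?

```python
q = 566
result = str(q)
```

q = 566; result = '566'

'566'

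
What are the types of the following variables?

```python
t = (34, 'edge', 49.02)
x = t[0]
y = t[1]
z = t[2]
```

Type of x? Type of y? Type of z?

tuple[0] is int; tuple[1] is str; tuple[2] is float

int, str, float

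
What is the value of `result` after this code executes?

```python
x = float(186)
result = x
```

x = 186.0; result = 186.0

186.0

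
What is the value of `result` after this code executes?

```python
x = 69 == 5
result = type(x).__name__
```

x is bool; result = 'bool'

'bool'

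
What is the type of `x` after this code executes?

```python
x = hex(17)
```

hex() returns str representation

str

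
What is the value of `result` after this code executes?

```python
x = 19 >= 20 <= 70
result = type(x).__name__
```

x is bool; result = 'bool'

'bool'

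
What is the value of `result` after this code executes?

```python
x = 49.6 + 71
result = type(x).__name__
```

x is float; result = 'float'

'float'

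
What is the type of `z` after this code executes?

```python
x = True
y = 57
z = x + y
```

bool + int = int (bool is subclass of int)

int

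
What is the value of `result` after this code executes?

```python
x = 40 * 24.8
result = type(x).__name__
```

x is float; result = 'float'

'float'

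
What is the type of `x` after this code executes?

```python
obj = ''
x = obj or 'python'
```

'or' returns first truthy value (str)

str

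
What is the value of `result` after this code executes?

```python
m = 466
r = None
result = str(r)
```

m = 466; r = None; result = 'None'

'None'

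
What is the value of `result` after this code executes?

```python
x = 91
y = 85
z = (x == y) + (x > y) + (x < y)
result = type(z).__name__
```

x is int; y is int; z is int; result = 'int'

'int'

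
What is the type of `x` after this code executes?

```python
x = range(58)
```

range() returns a range object

range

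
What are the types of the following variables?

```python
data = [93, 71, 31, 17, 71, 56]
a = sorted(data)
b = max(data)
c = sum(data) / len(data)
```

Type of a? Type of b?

sorted() returns list; max of ints returns int

list, int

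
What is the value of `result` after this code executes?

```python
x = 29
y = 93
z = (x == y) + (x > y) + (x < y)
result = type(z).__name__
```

x is int; y is int; z is int; result = 'int'

'int'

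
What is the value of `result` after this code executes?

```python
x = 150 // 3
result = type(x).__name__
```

x is int; result = 'int'

'int'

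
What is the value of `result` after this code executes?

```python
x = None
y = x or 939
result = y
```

x = None; y = 939; result = 939

939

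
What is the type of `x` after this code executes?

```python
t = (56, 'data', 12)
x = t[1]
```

Index 1 of tuple is a str literal

str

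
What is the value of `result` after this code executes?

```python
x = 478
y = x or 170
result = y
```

x = 478; y = 478; result = 478

478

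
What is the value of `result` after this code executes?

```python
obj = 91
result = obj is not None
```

obj = 91; result = True

True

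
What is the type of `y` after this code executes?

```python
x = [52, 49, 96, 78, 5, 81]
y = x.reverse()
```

list.reverse() returns None

NoneType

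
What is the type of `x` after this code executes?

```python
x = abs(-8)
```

abs() of int returns int

int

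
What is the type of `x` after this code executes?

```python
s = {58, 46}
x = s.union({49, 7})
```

set.union() returns a new set

set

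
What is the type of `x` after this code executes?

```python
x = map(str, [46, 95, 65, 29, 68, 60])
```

map() returns a map object

map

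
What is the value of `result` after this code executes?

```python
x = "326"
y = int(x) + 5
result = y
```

x = '326'; y = 331; result = 331

331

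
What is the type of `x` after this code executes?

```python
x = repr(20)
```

repr() returns str

str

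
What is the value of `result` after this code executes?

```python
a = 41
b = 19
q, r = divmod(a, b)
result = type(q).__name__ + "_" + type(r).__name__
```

a is int; b is int; q is int; r is int; result = 'int_int'

'int_int'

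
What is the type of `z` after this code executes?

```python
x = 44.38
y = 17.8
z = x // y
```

float // float = float

float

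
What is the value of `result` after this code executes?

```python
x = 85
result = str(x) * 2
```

x = 85; result = '8585'

'8585'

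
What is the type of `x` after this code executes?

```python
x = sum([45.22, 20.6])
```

sum() of floats returns float

float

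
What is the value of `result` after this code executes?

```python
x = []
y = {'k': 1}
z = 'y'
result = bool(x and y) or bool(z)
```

x = []; y = {'k': 1}; z = 'y'; result = True

True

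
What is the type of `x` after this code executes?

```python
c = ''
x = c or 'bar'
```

'or' returns first truthy value (str)

str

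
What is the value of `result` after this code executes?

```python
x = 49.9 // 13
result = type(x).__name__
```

x is float; result = 'float'

'float'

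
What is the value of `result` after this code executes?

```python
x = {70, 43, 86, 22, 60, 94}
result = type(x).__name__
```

x is set; result = 'set'

'set'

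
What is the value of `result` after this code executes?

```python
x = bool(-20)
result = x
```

x = True; result = True

True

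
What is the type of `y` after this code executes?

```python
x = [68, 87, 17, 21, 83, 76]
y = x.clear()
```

list.clear() returns None

NoneType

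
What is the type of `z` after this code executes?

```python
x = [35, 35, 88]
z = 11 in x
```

'in' operator returns bool

bool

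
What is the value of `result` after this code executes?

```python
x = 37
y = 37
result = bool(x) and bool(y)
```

x = 37; y = 37; result = True

True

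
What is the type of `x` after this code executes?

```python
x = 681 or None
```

'or' returns first truthy value

int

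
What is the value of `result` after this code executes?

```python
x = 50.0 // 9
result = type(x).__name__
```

x is float; result = 'float'

'float'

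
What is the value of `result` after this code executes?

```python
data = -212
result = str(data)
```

data = -212; result = '-212'

'-212'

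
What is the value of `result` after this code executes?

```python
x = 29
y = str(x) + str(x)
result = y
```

x = 29; y = '2929'; result = '2929'

'2929'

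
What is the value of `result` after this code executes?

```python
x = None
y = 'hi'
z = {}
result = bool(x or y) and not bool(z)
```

x = None; y = 'hi'; z = {}; result = True

True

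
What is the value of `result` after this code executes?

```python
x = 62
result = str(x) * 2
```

x = 62; result = '6262'

'6262'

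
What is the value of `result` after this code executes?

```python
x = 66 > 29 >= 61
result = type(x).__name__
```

x is bool; result = 'bool'

'bool'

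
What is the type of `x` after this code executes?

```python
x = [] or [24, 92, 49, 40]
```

'or' returns first truthy value (list)

list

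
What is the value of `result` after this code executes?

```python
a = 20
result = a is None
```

a = 20; result = False

False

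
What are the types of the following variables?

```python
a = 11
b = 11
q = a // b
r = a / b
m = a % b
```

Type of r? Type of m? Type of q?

/ returns float; % of ints returns int; // returns int

float, int, int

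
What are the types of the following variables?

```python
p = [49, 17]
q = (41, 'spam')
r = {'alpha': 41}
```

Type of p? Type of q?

p is assigned a list literal (square brackets); q is assigned a tuple (parenthesized, comma-separated values)

list, tuple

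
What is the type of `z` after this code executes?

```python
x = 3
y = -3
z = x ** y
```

int ** negative = float

float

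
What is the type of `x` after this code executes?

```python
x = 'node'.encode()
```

str.encode() returns bytes

bytes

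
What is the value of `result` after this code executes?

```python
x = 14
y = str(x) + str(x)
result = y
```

x = 14; y = '1414'; result = '1414'

'1414'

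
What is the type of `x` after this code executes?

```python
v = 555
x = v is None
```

'is' comparison returns bool

bool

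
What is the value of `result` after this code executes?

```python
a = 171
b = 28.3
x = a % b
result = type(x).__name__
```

a is int; b is float; x is float; result = 'float'

'float'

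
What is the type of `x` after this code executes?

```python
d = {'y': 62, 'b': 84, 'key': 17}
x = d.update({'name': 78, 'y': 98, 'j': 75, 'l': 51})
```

dict.update() returns None

NoneType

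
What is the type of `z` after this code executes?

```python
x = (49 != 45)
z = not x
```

'not' returns bool

bool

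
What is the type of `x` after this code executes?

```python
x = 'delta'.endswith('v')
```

str.endswith() returns bool

bool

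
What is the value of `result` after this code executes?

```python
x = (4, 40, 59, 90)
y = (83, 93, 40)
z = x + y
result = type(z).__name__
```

x is tuple; y is tuple; z is tuple; result = 'tuple'

'tuple'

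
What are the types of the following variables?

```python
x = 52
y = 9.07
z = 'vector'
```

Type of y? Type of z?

y is assigned a number with a decimal point, so it is a float; z is assigned a quoted string literal, so it is a str

float, str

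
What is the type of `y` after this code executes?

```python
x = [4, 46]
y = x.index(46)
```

list.index() returns int

int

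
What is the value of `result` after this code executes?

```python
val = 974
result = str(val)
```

val = 974; result = '974'

'974'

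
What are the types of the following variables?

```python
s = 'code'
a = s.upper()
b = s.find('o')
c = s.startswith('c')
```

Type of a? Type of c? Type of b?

upper() returns str; startswith() returns bool; find() returns int

str, bool, int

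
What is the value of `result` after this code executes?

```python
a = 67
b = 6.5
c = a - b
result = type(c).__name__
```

a is int; b is float; c is float; result = 'float'

'float'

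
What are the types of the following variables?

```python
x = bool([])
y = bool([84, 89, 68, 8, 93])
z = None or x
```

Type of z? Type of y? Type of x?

None or bool returns the bool; bool() returns bool; bool() returns bool

bool, bool, bool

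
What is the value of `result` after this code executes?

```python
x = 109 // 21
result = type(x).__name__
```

x is int; result = 'int'

'int'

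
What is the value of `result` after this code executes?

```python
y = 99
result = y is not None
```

y = 99; result = True

True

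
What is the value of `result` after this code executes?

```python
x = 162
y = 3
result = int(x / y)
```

x = 162; y = 3; result = 54

54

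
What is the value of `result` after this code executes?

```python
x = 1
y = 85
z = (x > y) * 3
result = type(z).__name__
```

x is int; y is int; z is int; result = 'int'

'int'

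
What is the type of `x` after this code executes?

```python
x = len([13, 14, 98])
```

len() always returns int

int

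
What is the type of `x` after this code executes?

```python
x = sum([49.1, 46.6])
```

sum() of floats returns float

float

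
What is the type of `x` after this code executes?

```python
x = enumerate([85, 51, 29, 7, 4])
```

enumerate() returns an enumerate object

enumerate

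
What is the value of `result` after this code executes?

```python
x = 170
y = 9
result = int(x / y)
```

x = 170; y = 9; result = 18

18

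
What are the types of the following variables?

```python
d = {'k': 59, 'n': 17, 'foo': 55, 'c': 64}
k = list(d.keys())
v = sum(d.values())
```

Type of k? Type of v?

list() converts to list; sum of ints is int

list, int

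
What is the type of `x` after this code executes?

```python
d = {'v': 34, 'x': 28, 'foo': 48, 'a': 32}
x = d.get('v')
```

dict.get() returns value type when found

int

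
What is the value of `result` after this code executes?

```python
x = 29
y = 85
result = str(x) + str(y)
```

x = 29; y = 85; result = '2985'

'2985'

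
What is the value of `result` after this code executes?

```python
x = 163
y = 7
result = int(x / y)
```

x = 163; y = 7; result = 23

23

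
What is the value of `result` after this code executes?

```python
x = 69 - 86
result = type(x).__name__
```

x is int; result = 'int'

'int'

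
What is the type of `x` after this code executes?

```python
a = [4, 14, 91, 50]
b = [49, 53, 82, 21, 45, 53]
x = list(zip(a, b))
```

list(zip()) returns a list of tuples

list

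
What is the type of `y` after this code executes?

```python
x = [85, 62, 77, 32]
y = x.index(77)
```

list.index() returns int

int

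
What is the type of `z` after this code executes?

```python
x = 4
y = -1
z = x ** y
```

int ** negative = float

float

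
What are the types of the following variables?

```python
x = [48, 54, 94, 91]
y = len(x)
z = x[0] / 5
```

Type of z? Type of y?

int / int = float; len() returns int

float, int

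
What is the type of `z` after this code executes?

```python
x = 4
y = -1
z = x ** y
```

int ** negative = float

float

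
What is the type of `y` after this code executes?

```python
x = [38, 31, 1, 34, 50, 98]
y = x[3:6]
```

Slicing a list returns a list

list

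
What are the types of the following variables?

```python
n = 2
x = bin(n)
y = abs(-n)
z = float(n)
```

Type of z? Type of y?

float() returns float; abs() of int returns int

float, int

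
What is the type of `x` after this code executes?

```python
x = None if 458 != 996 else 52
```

458 != 996 is True, so the if branch is taken

NoneType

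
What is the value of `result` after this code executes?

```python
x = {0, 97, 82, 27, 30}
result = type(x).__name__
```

x is set; result = 'set'

'set'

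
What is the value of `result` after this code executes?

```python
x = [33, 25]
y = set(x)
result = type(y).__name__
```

x is list; y is set; result = 'set'

'set'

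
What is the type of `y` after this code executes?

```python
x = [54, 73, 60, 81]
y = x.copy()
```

list.copy() returns list

list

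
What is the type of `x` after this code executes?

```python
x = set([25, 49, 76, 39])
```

set() constructor returns set

set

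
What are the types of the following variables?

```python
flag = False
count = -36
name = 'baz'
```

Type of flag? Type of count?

flag is assigned the constant False, which has type bool; count is assigned a bare integer (no decimal point), so it is an int

bool, int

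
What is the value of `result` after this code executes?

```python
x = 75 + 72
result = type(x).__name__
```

x is int; result = 'int'

'int'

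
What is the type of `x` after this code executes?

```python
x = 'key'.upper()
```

str.upper() returns str

str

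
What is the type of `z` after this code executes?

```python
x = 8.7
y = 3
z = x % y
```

float % int = float

float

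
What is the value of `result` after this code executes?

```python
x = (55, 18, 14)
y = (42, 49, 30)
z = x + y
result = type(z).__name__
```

x is tuple; y is tuple; z is tuple; result = 'tuple'

'tuple'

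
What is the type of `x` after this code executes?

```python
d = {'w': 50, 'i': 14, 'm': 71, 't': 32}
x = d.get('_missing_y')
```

dict.get() returns None when key not found

NoneType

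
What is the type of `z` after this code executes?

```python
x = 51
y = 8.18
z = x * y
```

int * float = float

float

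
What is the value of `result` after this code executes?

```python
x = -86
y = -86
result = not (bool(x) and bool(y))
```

x = -86; y = -86; result = False

False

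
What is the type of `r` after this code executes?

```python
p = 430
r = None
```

None has type NoneType

NoneType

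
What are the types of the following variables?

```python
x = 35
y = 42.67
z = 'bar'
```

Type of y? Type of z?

y is assigned a number with a decimal point, so it is a float; z is assigned a quoted string literal, so it is a str

float, str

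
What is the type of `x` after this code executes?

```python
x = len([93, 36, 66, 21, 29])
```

len() always returns int

int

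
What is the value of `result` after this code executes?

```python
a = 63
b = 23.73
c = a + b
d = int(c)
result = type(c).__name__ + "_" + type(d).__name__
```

a is int; b is float; c is float; d is int; result = 'float_int'

'float_int'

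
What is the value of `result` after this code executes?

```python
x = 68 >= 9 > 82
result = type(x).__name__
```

x is bool; result = 'bool'

'bool'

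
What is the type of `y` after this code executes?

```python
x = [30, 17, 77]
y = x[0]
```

Indexing list[int] returns int

int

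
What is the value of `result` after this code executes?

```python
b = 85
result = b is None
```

b = 85; result = False

False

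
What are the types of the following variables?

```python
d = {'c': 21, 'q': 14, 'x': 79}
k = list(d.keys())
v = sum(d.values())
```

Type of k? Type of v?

list() converts to list; sum of ints is int

list, int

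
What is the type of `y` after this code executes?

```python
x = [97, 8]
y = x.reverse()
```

list.reverse() returns None

NoneType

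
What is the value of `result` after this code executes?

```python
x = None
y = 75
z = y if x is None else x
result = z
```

x = None; y = 75; z = 75; result = 75

75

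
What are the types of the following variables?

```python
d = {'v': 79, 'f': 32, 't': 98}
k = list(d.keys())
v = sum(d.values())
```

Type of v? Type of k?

sum of ints is int; list() converts to list

int, list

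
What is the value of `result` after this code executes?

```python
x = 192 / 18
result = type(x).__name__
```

x is float; result = 'float'

'float'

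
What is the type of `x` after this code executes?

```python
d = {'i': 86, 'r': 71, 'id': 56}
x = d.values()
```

.values() returns dict_values view

dict_values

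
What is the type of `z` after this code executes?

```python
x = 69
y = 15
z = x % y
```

int % int = int

int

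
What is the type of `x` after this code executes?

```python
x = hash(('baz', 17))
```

hash() returns int

int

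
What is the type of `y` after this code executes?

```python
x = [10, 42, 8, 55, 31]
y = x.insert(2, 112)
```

list.insert() returns None

NoneType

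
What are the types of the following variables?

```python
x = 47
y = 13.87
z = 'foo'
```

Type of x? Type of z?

x is assigned a bare integer (no decimal point), so it is an int; z is assigned a quoted string literal, so it is a str

int, str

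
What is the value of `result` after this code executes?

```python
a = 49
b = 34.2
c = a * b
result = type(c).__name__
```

a is int; b is float; c is float; result = 'float'

'float'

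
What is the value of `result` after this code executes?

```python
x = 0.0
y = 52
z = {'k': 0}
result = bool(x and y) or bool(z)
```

x = 0.0; y = 52; z = {'k': 0}; result = True

True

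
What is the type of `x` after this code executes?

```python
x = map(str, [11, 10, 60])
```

map() returns a map object

map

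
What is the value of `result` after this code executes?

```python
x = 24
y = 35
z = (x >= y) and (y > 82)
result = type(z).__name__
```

x is int; y is int; z is bool; result = 'bool'

'bool'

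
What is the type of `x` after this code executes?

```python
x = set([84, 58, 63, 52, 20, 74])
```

set() constructor returns set

set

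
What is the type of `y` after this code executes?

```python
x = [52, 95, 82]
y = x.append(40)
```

list.append() returns None (mutates in place)

NoneType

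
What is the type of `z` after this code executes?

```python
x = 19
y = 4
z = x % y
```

int % int = int

int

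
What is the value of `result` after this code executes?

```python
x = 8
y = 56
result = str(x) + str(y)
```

x = 8; y = 56; result = '856'

'856'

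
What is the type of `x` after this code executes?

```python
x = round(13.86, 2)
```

round() with decimal places returns float

float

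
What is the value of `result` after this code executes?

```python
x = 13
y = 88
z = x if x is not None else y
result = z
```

x = 13; y = 88; z = 13; result = 13

13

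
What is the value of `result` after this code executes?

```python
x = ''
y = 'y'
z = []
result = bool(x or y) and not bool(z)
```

x = ''; y = 'y'; z = []; result = True

True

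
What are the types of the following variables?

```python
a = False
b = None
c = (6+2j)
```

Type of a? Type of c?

a is assigned the constant False, which has type bool; c is assigned (6+2j), an int plus an imaginary literal (j suffix), which evaluates to complex

bool, complex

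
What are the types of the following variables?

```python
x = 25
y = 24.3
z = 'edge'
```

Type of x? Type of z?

x is assigned a bare integer (no decimal point), so it is an int; z is assigned a quoted string literal, so it is a str

int, str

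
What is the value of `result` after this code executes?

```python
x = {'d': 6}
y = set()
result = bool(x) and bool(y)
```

x = {'d': 6}; y = set(); result = False

False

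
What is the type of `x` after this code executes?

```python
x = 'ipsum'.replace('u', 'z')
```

str.replace() returns str

str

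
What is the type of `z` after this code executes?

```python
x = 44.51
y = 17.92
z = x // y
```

float // float = float

float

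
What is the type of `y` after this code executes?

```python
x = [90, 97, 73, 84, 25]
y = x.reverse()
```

list.reverse() returns None

NoneType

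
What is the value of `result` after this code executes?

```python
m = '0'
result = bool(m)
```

m = '0'; result = True

True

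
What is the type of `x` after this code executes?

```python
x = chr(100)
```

chr() returns str (single char)

str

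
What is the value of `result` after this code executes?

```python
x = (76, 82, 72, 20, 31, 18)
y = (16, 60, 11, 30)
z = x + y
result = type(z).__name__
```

x is tuple; y is tuple; z is tuple; result = 'tuple'

'tuple'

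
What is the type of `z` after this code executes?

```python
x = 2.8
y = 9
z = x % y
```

float % int = float

float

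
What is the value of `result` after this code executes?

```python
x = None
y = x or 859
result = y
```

x = None; y = 859; result = 859

859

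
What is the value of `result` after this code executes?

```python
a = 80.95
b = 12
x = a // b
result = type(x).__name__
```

a is float; b is int; x is float; result = 'float'

'float'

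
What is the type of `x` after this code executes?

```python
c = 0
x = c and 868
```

'and' returns first falsy value (0 is int)

int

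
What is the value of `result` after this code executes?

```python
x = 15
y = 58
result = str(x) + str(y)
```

x = 15; y = 58; result = '1558'

'1558'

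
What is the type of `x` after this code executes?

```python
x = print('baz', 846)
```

print() returns None

NoneType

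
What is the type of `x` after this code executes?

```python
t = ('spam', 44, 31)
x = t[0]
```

Index 0 of tuple is a str literal

str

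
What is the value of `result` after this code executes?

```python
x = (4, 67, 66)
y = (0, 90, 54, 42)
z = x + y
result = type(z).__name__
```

x is tuple; y is tuple; z is tuple; result = 'tuple'

'tuple'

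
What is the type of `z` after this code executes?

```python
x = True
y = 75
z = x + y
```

bool + int = int (bool is subclass of int)

int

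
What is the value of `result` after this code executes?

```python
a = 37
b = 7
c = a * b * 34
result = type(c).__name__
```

a is int; b is int; c is int; result = 'int'

'int'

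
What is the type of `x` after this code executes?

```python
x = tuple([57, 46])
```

tuple() constructor returns tuple

tuple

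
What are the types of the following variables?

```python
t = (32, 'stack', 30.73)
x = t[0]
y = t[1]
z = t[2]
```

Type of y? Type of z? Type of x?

tuple[1] is str; tuple[2] is float; tuple[0] is int

str, float, int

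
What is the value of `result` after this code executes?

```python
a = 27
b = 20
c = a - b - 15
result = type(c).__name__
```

a is int; b is int; c is int; result = 'int'

'int'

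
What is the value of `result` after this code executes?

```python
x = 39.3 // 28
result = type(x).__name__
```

x is float; result = 'float'

'float'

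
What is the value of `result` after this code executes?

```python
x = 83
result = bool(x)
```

x = 83; result = True

True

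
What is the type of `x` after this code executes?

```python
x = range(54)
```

range() returns a range object

range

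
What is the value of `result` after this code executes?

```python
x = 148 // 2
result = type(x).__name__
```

x is int; result = 'int'

'int'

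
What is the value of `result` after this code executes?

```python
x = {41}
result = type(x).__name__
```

x is set; result = 'set'

'set'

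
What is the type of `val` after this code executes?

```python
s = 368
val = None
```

None has type NoneType

NoneType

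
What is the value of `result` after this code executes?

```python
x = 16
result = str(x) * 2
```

x = 16; result = '1616'

'1616'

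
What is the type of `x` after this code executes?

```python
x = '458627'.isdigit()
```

str.isdigit() returns bool

bool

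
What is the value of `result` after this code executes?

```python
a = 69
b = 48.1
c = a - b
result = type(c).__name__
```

a is int; b is float; c is float; result = 'float'

'float'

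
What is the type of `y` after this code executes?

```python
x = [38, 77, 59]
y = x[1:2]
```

Slicing a list returns a list

list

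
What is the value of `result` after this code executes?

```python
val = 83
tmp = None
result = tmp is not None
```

val = 83; tmp = None; result = False

False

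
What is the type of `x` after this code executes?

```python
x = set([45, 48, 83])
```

set() constructor returns set

set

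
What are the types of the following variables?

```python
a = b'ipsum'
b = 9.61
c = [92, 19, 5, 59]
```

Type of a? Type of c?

a is assigned a bytes literal (b'...' prefix); c is assigned a list literal (square brackets)

bytes, list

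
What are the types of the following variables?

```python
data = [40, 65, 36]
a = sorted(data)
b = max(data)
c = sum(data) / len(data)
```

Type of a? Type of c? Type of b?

sorted() returns list; int / int = float; max of ints returns int

list, float, int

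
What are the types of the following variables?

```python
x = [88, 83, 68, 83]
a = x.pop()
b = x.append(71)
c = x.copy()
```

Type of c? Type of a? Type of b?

copy() returns list; pop() returns element; append() returns None

list, int, NoneType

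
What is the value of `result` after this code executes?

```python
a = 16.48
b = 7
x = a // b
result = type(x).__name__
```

a is float; b is int; x is float; result = 'float'

'float'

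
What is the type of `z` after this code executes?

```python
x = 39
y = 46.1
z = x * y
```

int * float = float

float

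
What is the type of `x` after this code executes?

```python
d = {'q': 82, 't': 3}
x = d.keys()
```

.keys() returns dict_keys view

dict_keys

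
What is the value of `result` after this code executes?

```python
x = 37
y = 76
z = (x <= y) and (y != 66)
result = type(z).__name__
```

x is int; y is int; z is bool; result = 'bool'

'bool'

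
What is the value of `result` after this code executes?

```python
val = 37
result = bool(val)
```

val = 37; result = True

True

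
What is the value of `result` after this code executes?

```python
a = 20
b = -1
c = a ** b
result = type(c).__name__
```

a is int; b is int; c is float; result = 'float'

'float'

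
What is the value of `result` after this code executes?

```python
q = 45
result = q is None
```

q = 45; result = False

False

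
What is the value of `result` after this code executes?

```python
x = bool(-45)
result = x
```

x = True; result = True

True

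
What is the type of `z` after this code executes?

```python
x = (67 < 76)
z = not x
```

'not' returns bool

bool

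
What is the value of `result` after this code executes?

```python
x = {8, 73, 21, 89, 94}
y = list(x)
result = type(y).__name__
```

x is set; y is list; result = 'list'

'list'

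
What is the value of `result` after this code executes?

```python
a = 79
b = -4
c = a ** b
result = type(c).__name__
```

a is int; b is int; c is float; result = 'float'

'float'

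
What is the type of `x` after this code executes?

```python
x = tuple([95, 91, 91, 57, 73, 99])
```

tuple() constructor returns tuple

tuple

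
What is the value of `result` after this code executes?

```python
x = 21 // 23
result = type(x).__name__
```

x is int; result = 'int'

'int'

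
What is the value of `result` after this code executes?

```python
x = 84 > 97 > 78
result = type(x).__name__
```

x is bool; result = 'bool'

'bool'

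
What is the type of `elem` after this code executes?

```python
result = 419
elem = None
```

None has type NoneType

NoneType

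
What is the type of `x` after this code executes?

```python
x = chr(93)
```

chr() returns str (single char)

str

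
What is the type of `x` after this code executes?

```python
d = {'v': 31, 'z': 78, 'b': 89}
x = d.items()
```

dict.items() returns dict_items view

dict_items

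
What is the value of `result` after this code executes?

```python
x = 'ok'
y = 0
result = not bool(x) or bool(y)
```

x = 'ok'; y = 0; result = False

False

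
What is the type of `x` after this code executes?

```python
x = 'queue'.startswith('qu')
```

str.startswith() returns bool

bool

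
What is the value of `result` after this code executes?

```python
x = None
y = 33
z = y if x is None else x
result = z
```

x = None; y = 33; z = 33; result = 33

33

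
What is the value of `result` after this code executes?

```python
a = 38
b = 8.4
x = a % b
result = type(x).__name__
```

a is int; b is float; x is float; result = 'float'

'float'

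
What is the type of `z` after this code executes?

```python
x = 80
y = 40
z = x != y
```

Comparison returns bool

bool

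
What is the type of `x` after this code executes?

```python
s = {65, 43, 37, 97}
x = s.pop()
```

Popping from set[int] returns int

int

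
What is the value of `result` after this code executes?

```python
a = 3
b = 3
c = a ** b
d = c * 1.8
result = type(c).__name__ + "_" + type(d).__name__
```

a is int; b is int; c is int; d is float; result = 'int_float'

'int_float'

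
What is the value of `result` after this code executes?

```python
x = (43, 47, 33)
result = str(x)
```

x = (43, 47, 33); result = '(43, 47, 33)'

'(43, 47, 33)'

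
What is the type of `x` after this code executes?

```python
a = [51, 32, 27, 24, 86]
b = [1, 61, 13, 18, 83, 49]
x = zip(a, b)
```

zip() returns a zip object

zip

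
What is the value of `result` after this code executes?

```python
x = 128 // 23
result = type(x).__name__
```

x is int; result = 'int'

'int'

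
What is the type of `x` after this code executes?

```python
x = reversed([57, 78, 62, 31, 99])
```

reversed() on a list returns list_reverseiterator

list_reverseiterator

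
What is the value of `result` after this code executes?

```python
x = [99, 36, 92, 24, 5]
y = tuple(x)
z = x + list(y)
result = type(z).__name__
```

x is list; y is tuple; z is list; result = 'list'

'list'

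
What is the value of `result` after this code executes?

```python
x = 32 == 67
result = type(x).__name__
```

x is bool; result = 'bool'

'bool'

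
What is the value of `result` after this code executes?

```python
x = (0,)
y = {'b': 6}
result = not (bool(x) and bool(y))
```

x = (0,); y = {'b': 6}; result = False

False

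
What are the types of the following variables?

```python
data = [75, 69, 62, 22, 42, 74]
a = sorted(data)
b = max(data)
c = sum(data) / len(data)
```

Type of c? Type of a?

int / int = float; sorted() returns list

float, list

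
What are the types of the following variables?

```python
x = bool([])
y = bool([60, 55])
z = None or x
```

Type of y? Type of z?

bool() returns bool; None or bool returns the bool

bool, bool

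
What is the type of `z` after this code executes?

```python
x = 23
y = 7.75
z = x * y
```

int * float = float

float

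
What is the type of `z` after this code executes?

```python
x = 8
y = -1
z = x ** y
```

int ** negative = float

float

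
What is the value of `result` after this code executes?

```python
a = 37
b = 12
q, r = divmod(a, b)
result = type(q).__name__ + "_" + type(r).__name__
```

a is int; b is int; q is int; r is int; result = 'int_int'

'int_int'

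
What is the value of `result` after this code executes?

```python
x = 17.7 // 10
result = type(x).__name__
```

x is float; result = 'float'

'float'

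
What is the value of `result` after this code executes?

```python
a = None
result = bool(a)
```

a = None; result = False

False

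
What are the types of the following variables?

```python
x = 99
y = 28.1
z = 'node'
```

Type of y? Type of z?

y is assigned a number with a decimal point, so it is a float; z is assigned a quoted string literal, so it is a str

float, str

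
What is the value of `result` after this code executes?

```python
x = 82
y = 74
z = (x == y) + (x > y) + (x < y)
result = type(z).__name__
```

x is int; y is int; z is int; result = 'int'

'int'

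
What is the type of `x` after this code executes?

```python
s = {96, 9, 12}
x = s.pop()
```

Popping from set[int] returns int

int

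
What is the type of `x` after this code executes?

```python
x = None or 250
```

'or' with None returns the other truthy value

int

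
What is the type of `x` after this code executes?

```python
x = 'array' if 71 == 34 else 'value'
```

Both branches of conditional are str

str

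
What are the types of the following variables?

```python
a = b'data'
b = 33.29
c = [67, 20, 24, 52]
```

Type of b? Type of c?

b is assigned a number with a decimal point, so it is a float; c is assigned a list literal (square brackets)

float, list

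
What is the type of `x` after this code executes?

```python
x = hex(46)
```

hex() returns str representation

str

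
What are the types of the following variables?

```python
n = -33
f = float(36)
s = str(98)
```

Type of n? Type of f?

n is assigned a bare integer (no decimal point), so it is an int; f is assigned the result of calling float(), which returns a float

int, float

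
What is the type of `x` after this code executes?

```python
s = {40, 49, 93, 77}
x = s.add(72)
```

set.add() returns None (mutates in place)

NoneType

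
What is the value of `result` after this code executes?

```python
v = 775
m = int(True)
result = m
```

v = 775; m = 1; result = 1

1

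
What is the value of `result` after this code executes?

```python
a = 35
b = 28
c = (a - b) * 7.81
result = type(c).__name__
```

a is int; b is int; c is float; result = 'float'

'float'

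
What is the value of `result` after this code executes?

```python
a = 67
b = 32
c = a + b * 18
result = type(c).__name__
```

a is int; b is int; c is int; result = 'int'

'int'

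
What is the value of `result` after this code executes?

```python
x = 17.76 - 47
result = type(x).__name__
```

x is float; result = 'float'

'float'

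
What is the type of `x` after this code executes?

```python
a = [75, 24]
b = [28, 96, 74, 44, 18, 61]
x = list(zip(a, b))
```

list(zip()) returns a list of tuples

list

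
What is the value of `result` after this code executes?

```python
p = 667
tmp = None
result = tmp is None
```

p = 667; tmp = None; result = True

True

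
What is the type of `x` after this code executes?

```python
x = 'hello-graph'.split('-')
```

str.split() returns list

list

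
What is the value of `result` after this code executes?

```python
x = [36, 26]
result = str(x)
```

x = [36, 26]; result = '[36, 26]'

'[36, 26]'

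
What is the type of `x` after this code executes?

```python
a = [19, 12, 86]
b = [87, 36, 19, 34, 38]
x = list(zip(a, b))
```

list(zip()) returns a list of tuples

list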